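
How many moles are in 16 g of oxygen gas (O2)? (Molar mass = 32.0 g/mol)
Moles = 16 g ÷ 32.0 g/mol = 0.5 mol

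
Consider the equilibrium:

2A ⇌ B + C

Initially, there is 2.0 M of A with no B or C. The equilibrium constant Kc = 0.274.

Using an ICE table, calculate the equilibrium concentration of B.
[B] = 0.511 M

ICE: [A] = 2.0 − 2x, [B] = [C] = x.
Kc = x²/(2.0 − 2x)² = 0.274 ⇒ √Kc = x/(2.0 − 2x).
x = √0.274·2.0/(1 + 2√0.274) = 0.52345·2.0/2.0469 = 0.51146.
[B] = x = 0.511 M.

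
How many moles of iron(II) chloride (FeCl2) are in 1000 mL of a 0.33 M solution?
Moles = Molarity × Volume (L)
Moles = 0.33 M × 1 L = 0.33 mol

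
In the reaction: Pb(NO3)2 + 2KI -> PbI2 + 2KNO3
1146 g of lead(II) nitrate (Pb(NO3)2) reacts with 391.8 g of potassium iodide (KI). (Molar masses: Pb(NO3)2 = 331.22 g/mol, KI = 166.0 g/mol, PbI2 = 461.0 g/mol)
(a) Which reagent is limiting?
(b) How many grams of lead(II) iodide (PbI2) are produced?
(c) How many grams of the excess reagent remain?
(a) KI, (b) 544 g, (c) 755.1 g

Moles of Pb(NO3)2 = 1146 g ÷ 331.22 g/mol = 3.45994 mol
Moles of KI = 391.8 g ÷ 166.0 g/mol = 2.36024 mol
Moles ÷ coefficient: Pb(NO3)2: 3.45994/1 = 3.46, KI: 2.36024/2 = 1.18
(a) KI has the smaller value, so KI is the limiting reagent.
(b) Moles of PbI2 = 2.36024 mol KI × (1/2) = 1.18012 mol; mass = 1.18012 mol × 461.0 g/mol = 544 g
(c) Pb(NO3)2 consumed = 2.36024 × (1/2) = 1.18012 mol; remaining = 3.45994 − 1.18012 = 2.27982 mol; mass = 2.27982 mol × 331.22 g/mol = 755.1 g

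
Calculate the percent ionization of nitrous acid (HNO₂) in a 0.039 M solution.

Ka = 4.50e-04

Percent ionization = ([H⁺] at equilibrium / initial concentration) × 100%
Percent ionization = 10.2%

Let x = [H⁺]. Ka = x²/(C - x) ⇒ x² + (4.50e-04)x - (4.50e-04)(0.039) = 0. x = 3.9703e-03. Percent = (3.9703e-03/0.039) × 100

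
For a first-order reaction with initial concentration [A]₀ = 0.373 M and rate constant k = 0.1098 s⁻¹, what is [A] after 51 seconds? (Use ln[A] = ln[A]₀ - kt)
0.0014 M

ln[A] = ln[A]₀ - k·t = ln(0.373) - (0.1098)·(51) = -0.9862 - 5.5998 = -6.5860
[A] = e^(-6.5860) = 0.0014 M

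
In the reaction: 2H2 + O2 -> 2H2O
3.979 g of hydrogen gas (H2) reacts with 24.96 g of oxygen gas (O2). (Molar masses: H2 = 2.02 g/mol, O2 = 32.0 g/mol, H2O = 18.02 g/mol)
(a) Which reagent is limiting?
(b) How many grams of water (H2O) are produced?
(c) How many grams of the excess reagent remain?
(a) O2, (b) 28.11 g, (c) 0.8278 g

Moles of H2 = 3.979 g ÷ 2.02 g/mol = 1.9698 mol
Moles of O2 = 24.96 g ÷ 32.0 g/mol = 0.78 mol
Moles ÷ coefficient: H2: 1.9698/2 = 0.9849, O2: 0.78/1 = 0.78
(a) O2 has the smaller value, so O2 is the limiting reagent.
(b) Moles of H2O = 0.78 mol O2 × (2/1) = 1.56 mol; mass = 1.56 mol × 18.02 g/mol = 28.11 g
(c) H2 consumed = 0.78 × (2/1) = 1.56 mol; remaining = 1.9698 − 1.56 = 0.409802 mol; mass = 0.409802 mol × 2.02 g/mol = 0.8278 g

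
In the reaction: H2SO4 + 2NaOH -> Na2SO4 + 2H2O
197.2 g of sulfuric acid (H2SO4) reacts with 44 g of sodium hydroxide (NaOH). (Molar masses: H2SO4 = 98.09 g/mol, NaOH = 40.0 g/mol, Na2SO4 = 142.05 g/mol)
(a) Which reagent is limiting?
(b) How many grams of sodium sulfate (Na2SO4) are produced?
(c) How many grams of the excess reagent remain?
(a) NaOH, (b) 78.13 g, (c) 143.3 g

Moles of H2SO4 = 197.2 g ÷ 98.09 g/mol = 2.0104 mol
Moles of NaOH = 44 g ÷ 40.0 g/mol = 1.1 mol
Moles ÷ coefficient: H2SO4: 2.0104/1 = 2.01, NaOH: 1.1/2 = 0.55
(a) NaOH has the smaller value, so NaOH is the limiting reagent.
(b) Moles of Na2SO4 = 1.1 mol NaOH × (1/2) = 0.55 mol; mass = 0.55 mol × 142.05 g/mol = 78.13 g
(c) H2SO4 consumed = 1.1 × (1/2) = 0.55 mol; remaining = 2.0104 − 0.55 = 1.4604 mol; mass = 1.4604 mol × 98.09 g/mol = 143.3 g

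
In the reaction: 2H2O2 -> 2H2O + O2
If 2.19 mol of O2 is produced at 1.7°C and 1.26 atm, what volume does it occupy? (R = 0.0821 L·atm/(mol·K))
T = 1.7°C + 273.15 = 274.85 K
V = nRT/P = (2.19 × 0.0821 × 274.85) / 1.26
V = 39.22 L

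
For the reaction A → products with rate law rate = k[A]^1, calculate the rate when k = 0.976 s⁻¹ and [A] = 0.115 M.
0.1122 M/s

rate = k·[A]^1 = 0.976·(0.115)^1 = 0.976·0.115 = 0.1122 M/s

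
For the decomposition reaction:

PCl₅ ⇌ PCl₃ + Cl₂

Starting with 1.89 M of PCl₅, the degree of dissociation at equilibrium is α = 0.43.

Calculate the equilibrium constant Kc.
K_c = 0.6131

x = α·[A]₀ = 0.43 × 1.89 = 0.8127 M dissociated.
At eq: [PCl₅] = 1.89 − 0.8127 = 1.077 M; [PCl₃] = [Cl₂] = x = 0.8127 M.
Kc = [PCl₃][Cl₂]/[PCl₅] = (0.8127)²/1.077 = 0.6131.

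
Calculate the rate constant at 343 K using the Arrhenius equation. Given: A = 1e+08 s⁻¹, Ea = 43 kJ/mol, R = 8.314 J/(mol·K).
2.83e+01 s⁻¹

k = A·exp(-Ea/(R·T)) = 1e+08·exp(-43000/(8.314·343)) = 1e+08·exp(-15.0787) = 1e+08·2.8275e-07 = 2.83e+01 s⁻¹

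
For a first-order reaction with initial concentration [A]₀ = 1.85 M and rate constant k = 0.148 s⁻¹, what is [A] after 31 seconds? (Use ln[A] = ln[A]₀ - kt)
0.0188 M

ln[A] = ln[A]₀ - k·t = ln(1.85) - (0.148)·(31) = 0.6152 - 4.5880 = -3.9728
[A] = e^(-3.9728) = 0.0188 M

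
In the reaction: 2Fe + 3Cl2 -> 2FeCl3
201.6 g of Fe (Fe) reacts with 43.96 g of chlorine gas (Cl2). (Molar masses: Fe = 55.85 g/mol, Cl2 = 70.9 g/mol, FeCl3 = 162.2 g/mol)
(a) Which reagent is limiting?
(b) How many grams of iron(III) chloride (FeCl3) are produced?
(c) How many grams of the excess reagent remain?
(a) Cl2, (b) 67.05 g, (c) 178.5 g

Moles of Fe = 201.6 g ÷ 55.85 g/mol = 3.60967 mol
Moles of Cl2 = 43.96 g ÷ 70.9 g/mol = 0.620028 mol
Moles ÷ coefficient: Fe: 3.60967/2 = 1.805, Cl2: 0.620028/3 = 0.2067
(a) Cl2 has the smaller value, so Cl2 is the limiting reagent.
(b) Moles of FeCl3 = 0.620028 mol Cl2 × (2/3) = 0.413352 mol; mass = 0.413352 mol × 162.2 g/mol = 67.05 g
(c) Fe consumed = 0.620028 × (2/3) = 0.413352 mol; remaining = 3.60967 − 0.413352 = 3.19632 mol; mass = 3.19632 mol × 55.85 g/mol = 178.5 g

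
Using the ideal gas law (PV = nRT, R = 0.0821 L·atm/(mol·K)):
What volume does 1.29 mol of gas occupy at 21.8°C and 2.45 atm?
T = 21.8°C + 273.15 = 294.95 K
V = nRT/P = (1.29 × 0.0821 × 294.95) / 2.45
V = 12.75 L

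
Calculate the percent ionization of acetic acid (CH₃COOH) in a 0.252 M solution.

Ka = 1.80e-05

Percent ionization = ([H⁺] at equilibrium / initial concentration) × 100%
Percent ionization = 0.842%

Let x = [H⁺]. Ka = x²/(C - x) ⇒ x² + (1.80e-05)x - (1.80e-05)(0.252) = 0. x = 2.1208e-03. Percent = (2.1208e-03/0.252) × 100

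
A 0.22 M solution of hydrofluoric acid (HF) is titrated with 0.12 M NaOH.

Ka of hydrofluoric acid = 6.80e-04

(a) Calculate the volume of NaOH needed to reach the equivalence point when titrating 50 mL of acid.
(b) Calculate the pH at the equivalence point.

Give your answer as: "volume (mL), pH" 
V = 91.7 mL, pH = 8.03

(a) At equivalence: moles acid = moles base.
moles acid = 0.22 × 0.05 = 0.011 mol; V_NaOH = 0.011/0.12 = 0.09167 L = 91.7 mL.
(b) At equivalence, all acid → conjugate base A⁻ at [A⁻] = 0.011/0.1417 = 0.07765 M.
Kb = Kw/Ka = 1.0e-14/6.80e-04 = 1.471e-11; [OH⁻] = √(Kb·[A⁻]) = 1.069e-06; pOH = 5.97; pH = 14 − pOH = 8.03.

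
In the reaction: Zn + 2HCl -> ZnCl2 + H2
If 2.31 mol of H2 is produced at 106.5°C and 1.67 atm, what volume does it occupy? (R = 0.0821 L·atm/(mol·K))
T = 106.5°C + 273.15 = 379.65 K
V = nRT/P = (2.31 × 0.0821 × 379.65) / 1.67
V = 43.11 L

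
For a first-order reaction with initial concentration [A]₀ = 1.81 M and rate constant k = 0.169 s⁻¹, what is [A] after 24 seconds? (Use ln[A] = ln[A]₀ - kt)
0.0313 M

ln[A] = ln[A]₀ - k·t = ln(1.81) - (0.169)·(24) = 0.5933 - 4.0560 = -3.4627
[A] = e^(-3.4627) = 0.0313 M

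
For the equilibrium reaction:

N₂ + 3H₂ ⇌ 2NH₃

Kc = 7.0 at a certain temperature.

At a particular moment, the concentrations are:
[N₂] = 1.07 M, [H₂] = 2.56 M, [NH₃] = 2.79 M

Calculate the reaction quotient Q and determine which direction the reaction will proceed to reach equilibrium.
Q = 0.434, Q < K, reaction proceeds forward (toward products)

Q = ([NH₃]^2) / ([N₂] × [H₂]^3)
  = ((2.79)^2) / ((1.07)·(2.56)^3) = 7.7841/17.952 = 0.4336
Since Q = 0.4336 < Kc = 7.0, the reaction proceeds forward (toward products) to reach equilibrium.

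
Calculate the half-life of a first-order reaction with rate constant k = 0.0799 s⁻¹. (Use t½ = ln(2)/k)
8.68 s

t½ = ln(2)/k = 0.6931/0.0799 = 8.68 s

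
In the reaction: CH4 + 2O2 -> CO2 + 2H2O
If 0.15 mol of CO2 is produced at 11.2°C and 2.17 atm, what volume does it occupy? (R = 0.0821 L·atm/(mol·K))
T = 11.2°C + 273.15 = 284.35 K
V = nRT/P = (0.15 × 0.0821 × 284.35) / 2.17
V = 1.61 L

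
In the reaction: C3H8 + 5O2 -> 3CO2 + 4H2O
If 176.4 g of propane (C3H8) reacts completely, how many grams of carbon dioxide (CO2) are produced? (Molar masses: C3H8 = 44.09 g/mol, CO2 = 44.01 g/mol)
Moles of C3H8 = 176.4 g ÷ 44.09 g/mol = 4.00091 mol
Mole ratio: 3 mol CO2 / 1 mol C3H8
Moles of CO2 = 4.00091 × (3/1) = 12.0027 mol
Mass of CO2 = 12.0027 mol × 44.01 g/mol = 528.2 g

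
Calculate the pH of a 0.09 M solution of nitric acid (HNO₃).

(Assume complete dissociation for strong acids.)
pH = 1.05

[H⁺] = 0.09 M for strong acid. pH = -log[H⁺] = -log(0.09)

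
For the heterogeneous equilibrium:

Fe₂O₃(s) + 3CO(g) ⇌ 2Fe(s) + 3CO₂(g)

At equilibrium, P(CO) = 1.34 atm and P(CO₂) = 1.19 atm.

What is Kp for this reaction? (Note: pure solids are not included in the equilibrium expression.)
K_p = 0.700

Solids (Fe₂O₃, Fe) are excluded.
Kp = P(CO₂)³/P(CO)³ = (1.19)³/(1.34)³ = 1.685/2.406 = 0.700.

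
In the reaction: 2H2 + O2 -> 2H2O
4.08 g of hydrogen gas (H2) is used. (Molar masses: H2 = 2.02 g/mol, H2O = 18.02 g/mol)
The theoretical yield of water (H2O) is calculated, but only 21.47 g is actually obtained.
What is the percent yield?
Moles of H2 = 4.08 g ÷ 2.02 g/mol = 2.0198 mol
Mole ratio: 2 mol H2O / 2 mol H2
Moles of H2O = 2.0198 × (2/2) = 2.0198 mol
Theoretical yield = 2.0198 mol × 18.02 g/mol = 36.397 g
Actual yield = 21.47 g
Percent yield = (21.47 / 36.397) × 100% = 59.0%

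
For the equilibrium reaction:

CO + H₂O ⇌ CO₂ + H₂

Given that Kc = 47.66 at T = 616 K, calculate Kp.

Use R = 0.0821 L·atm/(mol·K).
K_p = 47.6600

Δn = (moles gaseous products) − (moles gaseous reactants) = 0
T = 616 K; RT = 0.0821 × 616 = 50.5736
Kp = Kc·(RT)^Δn = 47.66 × (50.5736)^0 = 47.66 × 1 = 47.6600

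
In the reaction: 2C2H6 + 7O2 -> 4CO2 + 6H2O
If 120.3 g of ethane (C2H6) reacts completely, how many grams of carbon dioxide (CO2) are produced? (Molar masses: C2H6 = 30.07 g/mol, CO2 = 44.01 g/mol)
Moles of C2H6 = 120.3 g ÷ 30.07 g/mol = 4.00067 mol
Mole ratio: 4 mol CO2 / 2 mol C2H6
Moles of CO2 = 4.00067 × (4/2) = 8.00133 mol
Mass of CO2 = 8.00133 mol × 44.01 g/mol = 352.1 g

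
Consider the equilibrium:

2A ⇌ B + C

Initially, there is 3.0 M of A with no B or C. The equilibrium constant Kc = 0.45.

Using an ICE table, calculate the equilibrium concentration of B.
[B] = 0.859 M

ICE: [A] = 3.0 − 2x, [B] = [C] = x.
Kc = x²/(3.0 − 2x)² = 0.45 ⇒ √Kc = x/(3.0 − 2x).
x = √0.45·3.0/(1 + 2√0.45) = 0.67082·3.0/2.3416 = 0.85942.
[B] = x = 0.859 M.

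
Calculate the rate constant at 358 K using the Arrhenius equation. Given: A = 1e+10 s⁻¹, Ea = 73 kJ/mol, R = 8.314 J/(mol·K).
2.23e-01 s⁻¹

k = A·exp(-Ea/(R·T)) = 1e+10·exp(-73000/(8.314·358)) = 1e+10·exp(-24.5262) = 1e+10·2.2306e-11 = 2.23e-01 s⁻¹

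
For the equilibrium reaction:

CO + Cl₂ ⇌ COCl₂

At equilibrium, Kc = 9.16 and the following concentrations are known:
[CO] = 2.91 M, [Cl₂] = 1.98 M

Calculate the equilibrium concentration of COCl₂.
[COCl₂] = 52.7781 M

Kc = ([COCl₂]) / ([CO] × [Cl₂]) = 9.16
[COCl₂]^1 = Kc · (reactant terms)/(other product terms) = 9.16 · 5.7618 / 1 = 52.778
[COCl₂] = 52.7781 M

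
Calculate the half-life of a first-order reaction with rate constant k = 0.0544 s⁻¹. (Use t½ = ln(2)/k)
12.74 s

t½ = ln(2)/k = 0.6931/0.0544 = 12.74 s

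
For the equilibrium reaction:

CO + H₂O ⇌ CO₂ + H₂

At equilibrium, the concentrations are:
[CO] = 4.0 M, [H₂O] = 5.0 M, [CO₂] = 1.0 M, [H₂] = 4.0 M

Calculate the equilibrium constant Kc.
K_c = 0.2000

Kc = ([CO₂] × [H₂]) / ([CO] × [H₂O])
   = ((1.0)·(4.0)) / ((4.0)·(5.0))
   = 4 / 20 = 0.2000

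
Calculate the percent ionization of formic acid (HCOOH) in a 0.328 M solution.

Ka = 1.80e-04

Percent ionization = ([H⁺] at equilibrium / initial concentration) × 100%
Percent ionization = 2.32%

Let x = [H⁺]. Ka = x²/(C - x) ⇒ x² + (1.80e-04)x - (1.80e-04)(0.328) = 0. x = 7.5943e-03. Percent = (7.5943e-03/0.328) × 100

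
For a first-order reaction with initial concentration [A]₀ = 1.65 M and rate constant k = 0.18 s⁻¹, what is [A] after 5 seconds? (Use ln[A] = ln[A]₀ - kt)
0.6708 M

ln[A] = ln[A]₀ - k·t = ln(1.65) - (0.18)·(5) = 0.5008 - 0.9000 = -0.3992
[A] = e^(-0.3992) = 0.6708 M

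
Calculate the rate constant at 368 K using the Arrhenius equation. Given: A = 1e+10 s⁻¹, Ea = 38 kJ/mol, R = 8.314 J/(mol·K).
4.04e+04 s⁻¹

k = A·exp(-Ea/(R·T)) = 1e+10·exp(-38000/(8.314·368)) = 1e+10·exp(-12.4201) = 1e+10·4.0366e-06 = 4.04e+04 s⁻¹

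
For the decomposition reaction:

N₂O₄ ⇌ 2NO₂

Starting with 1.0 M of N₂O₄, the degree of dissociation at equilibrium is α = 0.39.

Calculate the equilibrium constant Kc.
K_c = 0.9974

x = α·[A]₀ = 0.39 × 1.0 = 0.39 M dissociated.
At eq: [N₂O₄] = 1.0 − 0.39 = 0.61 M; [NO₂] = 2x = 0.78 M.
Kc = [NO₂]²/[N₂O₄] = (0.78)²/0.61 = 0.9974.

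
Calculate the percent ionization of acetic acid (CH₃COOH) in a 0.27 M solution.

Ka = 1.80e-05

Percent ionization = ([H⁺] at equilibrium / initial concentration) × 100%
Percent ionization = 0.813%

Let x = [H⁺]. Ka = x²/(C - x) ⇒ x² + (1.80e-05)x - (1.80e-05)(0.27) = 0. x = 2.1956e-03. Percent = (2.1956e-03/0.27) × 100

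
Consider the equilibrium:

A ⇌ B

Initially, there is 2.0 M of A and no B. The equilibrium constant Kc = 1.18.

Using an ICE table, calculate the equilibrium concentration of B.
[B] = 1.083 M

ICE: [A] = 2.0 − x, [B] = x.
Kc = x/(2.0 − x) = 1.18 ⇒ x = 1.18·2.0/(1 + 1.18) = 2.36/2.18 = 1.083.
[B] = x = 1.083 M.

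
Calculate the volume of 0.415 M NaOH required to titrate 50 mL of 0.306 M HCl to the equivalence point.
V_{base} = 36.9 mL

At equivalence: moles acid = moles base.
moles HCl = 0.306 M × 0.05 L = 0.0153 mol
V_NaOH = 0.0153 mol ÷ 0.415 M = 0.03687 L = 36.9 mL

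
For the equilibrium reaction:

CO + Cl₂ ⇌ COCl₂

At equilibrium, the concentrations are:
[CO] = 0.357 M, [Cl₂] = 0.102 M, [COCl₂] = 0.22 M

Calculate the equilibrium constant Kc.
K_c = 6.0416

Kc = ([COCl₂]) / ([CO] × [Cl₂])
   = ((0.22)) / ((0.357)·(0.102))
   = 0.22 / 0.036414 = 6.0416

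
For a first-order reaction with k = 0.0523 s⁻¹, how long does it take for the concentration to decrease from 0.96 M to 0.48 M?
13.25 s

From ln[A] = ln[A]₀ - k·t: t = ln([A]₀/[A])/k = ln(0.96/0.48)/0.0523 = ln(2.0000)/0.0523 = 0.6931/0.0523 = 13.25 s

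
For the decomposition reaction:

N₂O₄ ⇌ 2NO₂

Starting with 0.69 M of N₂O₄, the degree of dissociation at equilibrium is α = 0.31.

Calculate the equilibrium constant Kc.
K_c = 0.3844

x = α·[A]₀ = 0.31 × 0.69 = 0.2139 M dissociated.
At eq: [N₂O₄] = 0.69 − 0.2139 = 0.4761 M; [NO₂] = 2x = 0.4278 M.
Kc = [NO₂]²/[N₂O₄] = (0.4278)²/0.4761 = 0.3844.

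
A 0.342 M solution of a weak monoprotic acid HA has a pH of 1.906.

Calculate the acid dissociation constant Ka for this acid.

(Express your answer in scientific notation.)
K_a = 4.68e-04

[H⁺] = 10^(−pH) = 10^(−1.906) = 1.242e-02 M. For HA ⇌ H⁺ + A⁻, Ka = x²/(C − x) = (1.242e-02)²/(0.342 − 1.242e-02) = 4.68e-04.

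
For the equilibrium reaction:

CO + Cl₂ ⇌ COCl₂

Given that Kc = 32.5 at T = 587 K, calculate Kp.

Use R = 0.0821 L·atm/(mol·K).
K_p = 0.6744

Δn = (moles gaseous products) − (moles gaseous reactants) = -1
T = 587 K; RT = 0.0821 × 587 = 48.1927
Kp = Kc·(RT)^Δn = 32.5 × (48.1927)^-1 = 32.5 × 0.02075 = 0.6744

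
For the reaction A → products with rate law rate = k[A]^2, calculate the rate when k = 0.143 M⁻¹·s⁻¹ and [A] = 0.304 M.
0.01322 M/s

rate = k·[A]^2 = 0.143·(0.304)^2 = 0.143·0.092416 = 0.01322 M/s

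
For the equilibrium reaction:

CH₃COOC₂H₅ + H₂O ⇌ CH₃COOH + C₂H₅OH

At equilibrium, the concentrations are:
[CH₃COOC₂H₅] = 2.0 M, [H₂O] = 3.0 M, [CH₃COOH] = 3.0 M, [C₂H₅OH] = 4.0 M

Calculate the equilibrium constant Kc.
K_c = 2.0000

Kc = ([CH₃COOH] × [C₂H₅OH]) / ([CH₃COOC₂H₅] × [H₂O])
   = ((3.0)·(4.0)) / ((2.0)·(3.0))
   = 12 / 6 = 2.0000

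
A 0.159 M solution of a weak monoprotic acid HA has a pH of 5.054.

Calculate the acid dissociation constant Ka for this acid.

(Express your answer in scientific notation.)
K_a = 4.90e-10

[H⁺] = 10^(−pH) = 10^(−5.054) = 8.831e-06 M. For HA ⇌ H⁺ + A⁻, Ka = x²/(C − x) = (8.831e-06)²/(0.159 − 8.831e-06) = 4.90e-10.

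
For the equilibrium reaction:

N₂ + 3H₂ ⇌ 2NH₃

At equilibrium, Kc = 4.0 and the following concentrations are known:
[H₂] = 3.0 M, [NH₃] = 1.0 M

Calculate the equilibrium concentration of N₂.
[N₂] = 0.0093 M

Kc = ([NH₃]^2) / ([N₂] × [H₂]^3) = 4.0
[N₂]^1 = (product terms)/(Kc · other reactant terms) = 1 / (4.0 · 27) = 0.0092593
[N₂] = 0.0093 M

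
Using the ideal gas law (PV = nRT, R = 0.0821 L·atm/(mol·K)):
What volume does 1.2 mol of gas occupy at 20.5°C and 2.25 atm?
T = 20.5°C + 273.15 = 293.65 K
V = nRT/P = (1.2 × 0.0821 × 293.65) / 2.25
V = 12.86 L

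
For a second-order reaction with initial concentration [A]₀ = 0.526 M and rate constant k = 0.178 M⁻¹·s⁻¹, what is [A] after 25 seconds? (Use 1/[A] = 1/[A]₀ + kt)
0.1575 M

1/[A] = 1/[A]₀ + k·t = 1/0.526 + (0.178)·(25) = 1.9011 + 4.4500 = 6.3511
[A] = 1/6.3511 = 0.1575 M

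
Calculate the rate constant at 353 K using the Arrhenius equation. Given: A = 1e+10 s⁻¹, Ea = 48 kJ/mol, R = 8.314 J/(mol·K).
7.89e+02 s⁻¹

k = A·exp(-Ea/(R·T)) = 1e+10·exp(-48000/(8.314·353)) = 1e+10·exp(-16.3552) = 1e+10·7.8889e-08 = 7.89e+02 s⁻¹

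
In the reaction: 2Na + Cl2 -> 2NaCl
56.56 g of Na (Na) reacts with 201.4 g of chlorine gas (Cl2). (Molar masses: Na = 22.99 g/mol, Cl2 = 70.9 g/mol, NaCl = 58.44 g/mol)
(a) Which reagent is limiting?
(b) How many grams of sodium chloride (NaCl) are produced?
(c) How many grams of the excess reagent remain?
(a) Na, (b) 143.8 g, (c) 114.2 g

Moles of Na = 56.56 g ÷ 22.99 g/mol = 2.4602 mol
Moles of Cl2 = 201.4 g ÷ 70.9 g/mol = 2.84062 mol
Moles ÷ coefficient: Na: 2.4602/2 = 1.23, Cl2: 2.84062/1 = 2.841
(a) Na has the smaller value, so Na is the limiting reagent.
(b) Moles of NaCl = 2.4602 mol Na × (2/2) = 2.4602 mol; mass = 2.4602 mol × 58.44 g/mol = 143.8 g
(c) Cl2 consumed = 2.4602 × (1/2) = 1.2301 mol; remaining = 2.84062 − 1.2301 = 1.61052 mol; mass = 1.61052 mol × 70.9 g/mol = 114.2 g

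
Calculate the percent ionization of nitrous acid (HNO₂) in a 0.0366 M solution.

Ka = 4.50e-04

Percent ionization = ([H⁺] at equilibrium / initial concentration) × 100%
Percent ionization = 10.5%

Let x = [H⁺]. Ka = x²/(C - x) ⇒ x² + (4.50e-04)x - (4.50e-04)(0.0366) = 0. x = 3.8396e-03. Percent = (3.8396e-03/0.0366) × 100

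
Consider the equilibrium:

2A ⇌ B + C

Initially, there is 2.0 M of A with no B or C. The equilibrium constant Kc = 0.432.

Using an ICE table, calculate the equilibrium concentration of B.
[B] = 0.568 M

ICE: [A] = 2.0 − 2x, [B] = [C] = x.
Kc = x²/(2.0 − 2x)² = 0.432 ⇒ √Kc = x/(2.0 − 2x).
x = √0.432·2.0/(1 + 2√0.432) = 0.65727·2.0/2.3145 = 0.56795.
[B] = x = 0.568 M.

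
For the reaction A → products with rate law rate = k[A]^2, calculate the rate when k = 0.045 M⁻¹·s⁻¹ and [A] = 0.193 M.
0.001676 M/s

rate = k·[A]^2 = 0.045·(0.193)^2 = 0.045·0.037249 = 0.001676 M/s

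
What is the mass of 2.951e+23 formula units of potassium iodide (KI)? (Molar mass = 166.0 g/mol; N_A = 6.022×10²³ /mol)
Moles = 2.951e+23 ÷ 6.022×10²³ = 0.490037 mol
Mass = 0.490037 mol × 166.0 g/mol = 81.35 g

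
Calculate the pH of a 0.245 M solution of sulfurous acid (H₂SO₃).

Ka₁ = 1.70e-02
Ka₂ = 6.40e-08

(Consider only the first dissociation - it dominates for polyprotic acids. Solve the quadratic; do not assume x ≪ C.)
pH = 1.25

x² + Ka₁·x − Ka₁·C = 0 with Ka₁ = 1.70e-02, C = 0.245.
x = (−Ka₁ + √(Ka₁² + 4·Ka₁·C))/2 = 5.6594e-02 M, so pH = 1.25.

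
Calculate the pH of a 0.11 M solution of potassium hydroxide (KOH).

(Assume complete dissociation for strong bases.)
pH = 13.04

[OH⁻] = 0.11 M for strong base. pOH = -log[OH⁻] = 0.96, pH = 14 - pOH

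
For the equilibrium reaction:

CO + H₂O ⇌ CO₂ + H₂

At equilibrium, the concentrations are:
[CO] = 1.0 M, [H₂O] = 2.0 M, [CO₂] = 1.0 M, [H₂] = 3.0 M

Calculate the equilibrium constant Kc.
K_c = 1.5000

Kc = ([CO₂] × [H₂]) / ([CO] × [H₂O])
   = ((1.0)·(3.0)) / ((1.0)·(2.0))
   = 3 / 2 = 1.5000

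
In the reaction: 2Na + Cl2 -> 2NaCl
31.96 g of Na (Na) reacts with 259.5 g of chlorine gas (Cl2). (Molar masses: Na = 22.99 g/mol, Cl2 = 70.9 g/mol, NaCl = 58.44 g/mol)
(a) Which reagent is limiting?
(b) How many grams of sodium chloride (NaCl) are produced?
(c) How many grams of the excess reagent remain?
(a) Na, (b) 81.24 g, (c) 210.2 g

Moles of Na = 31.96 g ÷ 22.99 g/mol = 1.39017 mol
Moles of Cl2 = 259.5 g ÷ 70.9 g/mol = 3.66008 mol
Moles ÷ coefficient: Na: 1.39017/2 = 0.6951, Cl2: 3.66008/1 = 3.66
(a) Na has the smaller value, so Na is the limiting reagent.
(b) Moles of NaCl = 1.39017 mol Na × (2/2) = 1.39017 mol; mass = 1.39017 mol × 58.44 g/mol = 81.24 g
(c) Cl2 consumed = 1.39017 × (1/2) = 0.695085 mol; remaining = 3.66008 − 0.695085 = 2.965 mol; mass = 2.965 mol × 70.9 g/mol = 210.2 g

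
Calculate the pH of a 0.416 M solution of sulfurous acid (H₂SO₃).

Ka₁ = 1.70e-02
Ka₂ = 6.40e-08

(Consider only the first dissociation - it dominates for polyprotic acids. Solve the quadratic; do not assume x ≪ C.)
pH = 1.12

x² + Ka₁·x − Ka₁·C = 0 with Ka₁ = 1.70e-02, C = 0.416.
x = (−Ka₁ + √(Ka₁² + 4·Ka₁·C))/2 = 7.6024e-02 M, so pH = 1.12.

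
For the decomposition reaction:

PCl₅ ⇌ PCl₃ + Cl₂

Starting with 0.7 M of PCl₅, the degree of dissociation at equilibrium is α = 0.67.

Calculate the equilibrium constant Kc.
K_c = 0.9522

x = α·[A]₀ = 0.67 × 0.7 = 0.469 M dissociated.
At eq: [PCl₅] = 0.7 − 0.469 = 0.231 M; [PCl₃] = [Cl₂] = x = 0.469 M.
Kc = [PCl₃][Cl₂]/[PCl₅] = (0.469)²/0.231 = 0.9522.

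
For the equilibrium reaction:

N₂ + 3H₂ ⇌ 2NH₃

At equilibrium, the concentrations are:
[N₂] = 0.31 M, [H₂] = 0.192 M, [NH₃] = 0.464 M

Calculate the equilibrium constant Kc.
K_c = 98.1229

Kc = ([NH₃]^2) / ([N₂] × [H₂]^3)
   = ((0.464)^2) / ((0.31)·(0.192)^3)
   = 0.2153 / 0.0021941 = 98.1229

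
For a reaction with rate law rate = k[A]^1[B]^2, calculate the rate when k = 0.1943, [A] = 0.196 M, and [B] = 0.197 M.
0.001478 M/s

rate = k·[A]^1·[B]^2 = 0.1943·(0.196)^1·(0.197)^2 = 0.1943·0.196·0.038809 = 0.001478 M/s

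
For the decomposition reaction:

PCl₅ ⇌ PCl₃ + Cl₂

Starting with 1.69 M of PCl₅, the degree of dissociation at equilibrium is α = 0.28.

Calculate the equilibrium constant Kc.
K_c = 0.1840

x = α·[A]₀ = 0.28 × 1.69 = 0.4732 M dissociated.
At eq: [PCl₅] = 1.69 − 0.4732 = 1.217 M; [PCl₃] = [Cl₂] = x = 0.4732 M.
Kc = [PCl₃][Cl₂]/[PCl₅] = (0.4732)²/1.217 = 0.184.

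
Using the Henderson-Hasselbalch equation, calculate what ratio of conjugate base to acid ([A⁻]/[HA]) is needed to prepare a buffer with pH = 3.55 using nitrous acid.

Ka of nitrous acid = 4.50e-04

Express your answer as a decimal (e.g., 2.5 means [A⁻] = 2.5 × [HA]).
[A⁻]/[HA] = 1.597

pKa = −log(4.50e-04) = 3.3468. pH = pKa + log([A⁻]/[HA]). 3.55 = 3.3468 + log(ratio). log(ratio) = 3.55 − 3.3468 = 0.2032. ratio = 10^(0.2032) = 1.597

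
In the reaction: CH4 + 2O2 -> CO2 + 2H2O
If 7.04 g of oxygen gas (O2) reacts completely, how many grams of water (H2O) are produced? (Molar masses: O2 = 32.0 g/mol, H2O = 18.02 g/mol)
Moles of O2 = 7.04 g ÷ 32.0 g/mol = 0.22 mol
Mole ratio: 2 mol H2O / 2 mol O2
Moles of H2O = 0.22 × (2/2) = 0.22 mol
Mass of H2O = 0.22 mol × 18.02 g/mol = 3.964 g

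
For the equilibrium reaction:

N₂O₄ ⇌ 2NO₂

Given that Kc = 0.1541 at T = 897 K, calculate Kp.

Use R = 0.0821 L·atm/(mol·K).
K_p = 11.3485

Δn = (moles gaseous products) − (moles gaseous reactants) = 1
T = 897 K; RT = 0.0821 × 897 = 73.6437
Kp = Kc·(RT)^Δn = 0.1541 × (73.6437)^1 = 0.1541 × 73.6437 = 11.3485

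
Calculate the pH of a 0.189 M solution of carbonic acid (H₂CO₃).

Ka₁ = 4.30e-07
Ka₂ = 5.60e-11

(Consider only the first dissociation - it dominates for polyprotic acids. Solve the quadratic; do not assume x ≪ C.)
pH = 3.55

x² + Ka₁·x − Ka₁·C = 0 with Ka₁ = 4.30e-07, C = 0.189.
x = (−Ka₁ + √(Ka₁² + 4·Ka₁·C))/2 = 2.8486e-04 M, so pH = 3.55.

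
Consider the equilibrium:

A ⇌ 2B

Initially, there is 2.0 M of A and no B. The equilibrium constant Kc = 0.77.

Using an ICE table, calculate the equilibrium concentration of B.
[B] = 1.063 M

ICE: [A] = 2.0 − x, [B] = 2x.
Kc = (2x)²/(2.0 − x) = 0.77 ⇒ 4x² + 0.77x − 1.54 = 0.
x = (−0.77 + √(0.77² + 4·4·1.54))/(2·4) = (−0.77 + √25.233)/8 = 0.53165.
[B] = 2x = 1.063 M.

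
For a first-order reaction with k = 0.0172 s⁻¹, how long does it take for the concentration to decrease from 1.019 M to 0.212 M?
91.28 s

From ln[A] = ln[A]₀ - k·t: t = ln([A]₀/[A])/k = ln(1.019/0.212)/0.0172 = ln(4.8066)/0.0172 = 1.5700/0.0172 = 91.28 s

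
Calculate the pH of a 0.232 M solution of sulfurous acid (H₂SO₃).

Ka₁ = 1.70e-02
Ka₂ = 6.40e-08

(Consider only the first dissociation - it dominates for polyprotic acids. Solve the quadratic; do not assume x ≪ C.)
pH = 1.26

x² + Ka₁·x − Ka₁·C = 0 with Ka₁ = 1.70e-02, C = 0.232.
x = (−Ka₁ + √(Ka₁² + 4·Ka₁·C))/2 = 5.4874e-02 M, so pH = 1.26.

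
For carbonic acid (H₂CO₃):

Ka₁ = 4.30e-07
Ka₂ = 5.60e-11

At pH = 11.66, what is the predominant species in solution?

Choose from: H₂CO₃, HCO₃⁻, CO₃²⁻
CO₃²⁻

pKa1 = 6.37, pKa2 = 10.25. Each pKa is the crossover between adjacent species; pH = 11.66 lies in the region where CO₃²⁻ predominates.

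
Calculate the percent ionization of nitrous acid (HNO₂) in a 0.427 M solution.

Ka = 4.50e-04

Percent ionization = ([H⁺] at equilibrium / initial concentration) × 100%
Percent ionization = 3.19%

Let x = [H⁺]. Ka = x²/(C - x) ⇒ x² + (4.50e-04)x - (4.50e-04)(0.427) = 0. x = 1.3639e-02. Percent = (1.3639e-02/0.427) × 100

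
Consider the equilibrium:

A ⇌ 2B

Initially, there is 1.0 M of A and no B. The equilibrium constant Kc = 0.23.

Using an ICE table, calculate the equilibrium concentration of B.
[B] = 0.426 M

ICE: [A] = 1.0 − x, [B] = 2x.
Kc = (2x)²/(1.0 − x) = 0.23 ⇒ 4x² + 0.23x − 0.23 = 0.
x = (−0.23 + √(0.23² + 4·4·0.23))/(2·4) = (−0.23 + √3.7329)/8 = 0.21276.
[B] = 2x = 0.426 M.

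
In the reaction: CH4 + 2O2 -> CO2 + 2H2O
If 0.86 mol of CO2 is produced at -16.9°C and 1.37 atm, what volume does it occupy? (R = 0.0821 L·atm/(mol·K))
T = -16.9°C + 273.15 = 256.25 K
V = nRT/P = (0.86 × 0.0821 × 256.25) / 1.37
V = 13.21 L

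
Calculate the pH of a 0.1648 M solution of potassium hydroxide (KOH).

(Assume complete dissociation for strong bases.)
pH = 13.22

[OH⁻] = 0.1648 M for strong base. pOH = -log[OH⁻] = 0.78, pH = 14 - pOH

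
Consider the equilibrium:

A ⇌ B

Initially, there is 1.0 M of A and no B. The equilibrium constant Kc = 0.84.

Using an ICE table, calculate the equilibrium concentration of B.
[B] = 0.457 M

ICE: [A] = 1.0 − x, [B] = x.
Kc = x/(1.0 − x) = 0.84 ⇒ x = 0.84·1.0/(1 + 0.84) = 0.84/1.84 = 0.4565.
[B] = x = 0.457 M.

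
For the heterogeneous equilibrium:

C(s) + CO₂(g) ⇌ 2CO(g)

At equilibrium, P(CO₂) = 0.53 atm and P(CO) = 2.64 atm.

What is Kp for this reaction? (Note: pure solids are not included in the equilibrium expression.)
K_p = 13.150

Solid C is excluded.
Kp = P(CO)²/P(CO₂) = (2.64)²/0.53 = 6.97/0.53 = 13.150.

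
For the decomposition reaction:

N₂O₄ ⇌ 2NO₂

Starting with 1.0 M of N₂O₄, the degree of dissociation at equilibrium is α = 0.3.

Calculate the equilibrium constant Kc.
K_c = 0.5143

x = α·[A]₀ = 0.3 × 1.0 = 0.3 M dissociated.
At eq: [N₂O₄] = 1.0 − 0.3 = 0.7 M; [NO₂] = 2x = 0.6 M.
Kc = [NO₂]²/[N₂O₄] = (0.6)²/0.7 = 0.5143.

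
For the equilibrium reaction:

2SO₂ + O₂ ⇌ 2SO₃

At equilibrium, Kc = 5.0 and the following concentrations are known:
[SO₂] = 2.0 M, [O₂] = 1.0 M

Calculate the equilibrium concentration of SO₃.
[SO₃] = 4.4721 M

Kc = ([SO₃]^2) / ([SO₂]^2 × [O₂]) = 5.0
[SO₃]^2 = Kc · (reactant terms)/(other product terms) = 5.0 · 4 / 1 = 20
[SO₃] = (20)^(1/2) = 4.4721 M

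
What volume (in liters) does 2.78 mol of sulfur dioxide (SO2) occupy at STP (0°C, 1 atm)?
At STP, 1 mol of gas occupies 22.4 L
Volume = 2.78 mol × 22.4 L/mol = 62.27 L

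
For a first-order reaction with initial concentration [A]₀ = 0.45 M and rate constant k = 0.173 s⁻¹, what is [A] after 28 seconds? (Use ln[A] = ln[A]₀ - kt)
0.0035 M

ln[A] = ln[A]₀ - k·t = ln(0.45) - (0.173)·(28) = -0.7985 - 4.8440 = -5.6425
[A] = e^(-5.6425) = 0.0035 M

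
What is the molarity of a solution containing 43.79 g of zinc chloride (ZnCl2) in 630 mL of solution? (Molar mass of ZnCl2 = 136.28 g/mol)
Moles of ZnCl2 = 43.79 g ÷ 136.28 g/mol = 0.321324 mol
Volume = 630 mL = 0.63 L
Molarity = 0.321324 mol ÷ 0.63 L = 0.51 M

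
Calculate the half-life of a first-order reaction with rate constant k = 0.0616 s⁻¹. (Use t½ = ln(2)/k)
11.25 s

t½ = ln(2)/k = 0.6931/0.0616 = 11.25 s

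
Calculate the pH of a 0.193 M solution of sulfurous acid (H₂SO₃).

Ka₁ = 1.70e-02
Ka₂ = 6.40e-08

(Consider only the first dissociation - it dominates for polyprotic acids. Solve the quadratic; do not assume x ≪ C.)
pH = 1.31

x² + Ka₁·x − Ka₁·C = 0 with Ka₁ = 1.70e-02, C = 0.193.
x = (−Ka₁ + √(Ka₁² + 4·Ka₁·C))/2 = 4.9407e-02 M, so pH = 1.31.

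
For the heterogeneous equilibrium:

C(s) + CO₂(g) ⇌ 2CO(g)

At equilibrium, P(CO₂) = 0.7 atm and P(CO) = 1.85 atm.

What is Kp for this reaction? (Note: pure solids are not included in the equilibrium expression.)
K_p = 4.889

Solid C is excluded.
Kp = P(CO)²/P(CO₂) = (1.85)²/0.7 = 3.423/0.7 = 4.889.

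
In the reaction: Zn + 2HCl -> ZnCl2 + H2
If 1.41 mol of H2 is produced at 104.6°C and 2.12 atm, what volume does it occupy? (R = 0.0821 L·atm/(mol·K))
T = 104.6°C + 273.15 = 377.75 K
V = nRT/P = (1.41 × 0.0821 × 377.75) / 2.12
V = 20.63 L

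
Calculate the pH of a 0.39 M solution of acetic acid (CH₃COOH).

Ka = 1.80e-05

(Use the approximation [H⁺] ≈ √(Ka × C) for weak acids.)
pH = 2.58

[H⁺] = √(Ka × C) = √(1.80e-05 × 0.39) = 2.6495e-03. pH = -log(2.6495e-03)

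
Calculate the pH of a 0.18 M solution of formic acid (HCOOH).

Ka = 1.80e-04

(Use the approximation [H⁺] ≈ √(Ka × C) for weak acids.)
pH = 2.24

[H⁺] = √(Ka × C) = √(1.80e-04 × 0.18) = 5.6921e-03. pH = -log(5.6921e-03)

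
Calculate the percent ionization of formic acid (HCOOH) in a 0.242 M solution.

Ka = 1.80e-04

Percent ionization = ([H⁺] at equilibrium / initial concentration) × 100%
Percent ionization = 2.69%

Let x = [H⁺]. Ka = x²/(C - x) ⇒ x² + (1.80e-04)x - (1.80e-04)(0.242) = 0. x = 6.5106e-03. Percent = (6.5106e-03/0.242) × 100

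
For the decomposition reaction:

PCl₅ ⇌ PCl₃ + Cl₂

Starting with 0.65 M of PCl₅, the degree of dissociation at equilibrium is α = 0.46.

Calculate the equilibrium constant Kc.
K_c = 0.2547

x = α·[A]₀ = 0.46 × 0.65 = 0.299 M dissociated.
At eq: [PCl₅] = 0.65 − 0.299 = 0.351 M; [PCl₃] = [Cl₂] = x = 0.299 M.
Kc = [PCl₃][Cl₂]/[PCl₅] = (0.299)²/0.351 = 0.2547.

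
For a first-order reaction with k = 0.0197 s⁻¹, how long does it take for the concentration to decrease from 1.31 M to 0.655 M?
35.19 s

From ln[A] = ln[A]₀ - k·t: t = ln([A]₀/[A])/k = ln(1.31/0.655)/0.0197 = ln(2.0000)/0.0197 = 0.6931/0.0197 = 35.19 s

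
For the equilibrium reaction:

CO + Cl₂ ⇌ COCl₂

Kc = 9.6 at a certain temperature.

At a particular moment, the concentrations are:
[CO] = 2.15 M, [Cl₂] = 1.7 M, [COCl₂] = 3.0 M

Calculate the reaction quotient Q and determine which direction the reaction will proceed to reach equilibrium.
Q = 0.821, Q < K, reaction proceeds forward (toward products)

Q = ([COCl₂]) / ([CO] × [Cl₂])
  = ((3.0)) / ((2.15)·(1.7)) = 3/3.655 = 0.8208
Since Q = 0.8208 < Kc = 9.6, the reaction proceeds forward (toward products) to reach equilibrium.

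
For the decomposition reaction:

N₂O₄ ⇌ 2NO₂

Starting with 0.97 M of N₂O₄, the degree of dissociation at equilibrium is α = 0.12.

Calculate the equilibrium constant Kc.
K_c = 0.0635

x = α·[A]₀ = 0.12 × 0.97 = 0.1164 M dissociated.
At eq: [N₂O₄] = 0.97 − 0.1164 = 0.8536 M; [NO₂] = 2x = 0.2328 M.
Kc = [NO₂]²/[N₂O₄] = (0.2328)²/0.8536 = 0.06349.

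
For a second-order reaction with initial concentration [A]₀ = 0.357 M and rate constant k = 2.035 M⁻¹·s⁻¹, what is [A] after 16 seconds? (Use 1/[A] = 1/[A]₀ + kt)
0.0283 M

1/[A] = 1/[A]₀ + k·t = 1/0.357 + (2.035)·(16) = 2.8011 + 32.5600 = 35.3611
[A] = 1/35.3611 = 0.0283 M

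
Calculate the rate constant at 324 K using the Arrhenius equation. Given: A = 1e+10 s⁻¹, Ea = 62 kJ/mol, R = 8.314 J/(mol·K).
1.01e+00 s⁻¹

k = A·exp(-Ea/(R·T)) = 1e+10·exp(-62000/(8.314·324)) = 1e+10·exp(-23.0164) = 1e+10·1.0095e-10 = 1.01e+00 s⁻¹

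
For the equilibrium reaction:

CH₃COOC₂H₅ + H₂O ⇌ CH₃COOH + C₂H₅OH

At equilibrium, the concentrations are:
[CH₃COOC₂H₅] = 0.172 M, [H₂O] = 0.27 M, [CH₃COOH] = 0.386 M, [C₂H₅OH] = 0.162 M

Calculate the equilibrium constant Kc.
K_c = 1.3465

Kc = ([CH₃COOH] × [C₂H₅OH]) / ([CH₃COOC₂H₅] × [H₂O])
   = ((0.386)·(0.162)) / ((0.172)·(0.27))
   = 0.062532 / 0.04644 = 1.3465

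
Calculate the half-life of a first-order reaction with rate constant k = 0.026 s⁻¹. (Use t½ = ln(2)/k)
26.66 s

t½ = ln(2)/k = 0.6931/0.026 = 26.66 s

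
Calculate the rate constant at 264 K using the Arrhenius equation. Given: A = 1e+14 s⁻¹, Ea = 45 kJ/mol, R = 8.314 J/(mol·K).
1.25e+05 s⁻¹

k = A·exp(-Ea/(R·T)) = 1e+14·exp(-45000/(8.314·264)) = 1e+14·exp(-20.5021) = 1e+14·1.2475e-09 = 1.25e+05 s⁻¹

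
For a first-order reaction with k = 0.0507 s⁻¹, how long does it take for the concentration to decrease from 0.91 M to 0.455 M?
13.67 s

From ln[A] = ln[A]₀ - k·t: t = ln([A]₀/[A])/k = ln(0.91/0.455)/0.0507 = ln(2.0000)/0.0507 = 0.6931/0.0507 = 13.67 s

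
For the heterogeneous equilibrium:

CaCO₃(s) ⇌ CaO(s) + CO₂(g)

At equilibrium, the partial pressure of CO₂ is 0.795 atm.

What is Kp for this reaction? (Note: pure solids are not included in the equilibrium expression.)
K_p = 0.795

Solids (CaCO₃, CaO) have activity 1 and are excluded.
Kp = P(CO₂) = 0.795.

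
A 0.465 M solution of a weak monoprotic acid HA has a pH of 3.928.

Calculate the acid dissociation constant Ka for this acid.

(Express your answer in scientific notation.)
K_a = 3.00e-08

[H⁺] = 10^(−pH) = 10^(−3.928) = 1.180e-04 M. For HA ⇌ H⁺ + A⁻, Ka = x²/(C − x) = (1.180e-04)²/(0.465 − 1.180e-04) = 3.00e-08.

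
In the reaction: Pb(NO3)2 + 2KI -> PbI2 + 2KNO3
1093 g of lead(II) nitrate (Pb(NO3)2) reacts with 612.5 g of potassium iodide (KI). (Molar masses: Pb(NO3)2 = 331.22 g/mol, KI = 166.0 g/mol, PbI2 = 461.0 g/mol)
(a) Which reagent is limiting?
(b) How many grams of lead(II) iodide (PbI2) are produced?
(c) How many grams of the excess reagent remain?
(a) KI, (b) 850.5 g, (c) 481.9 g

Moles of Pb(NO3)2 = 1093 g ÷ 331.22 g/mol = 3.29992 mol
Moles of KI = 612.5 g ÷ 166.0 g/mol = 3.68976 mol
Moles ÷ coefficient: Pb(NO3)2: 3.29992/1 = 3.3, KI: 3.68976/2 = 1.845
(a) KI has the smaller value, so KI is the limiting reagent.
(b) Moles of PbI2 = 3.68976 mol KI × (1/2) = 1.84488 mol; mass = 1.84488 mol × 461.0 g/mol = 850.5 g
(c) Pb(NO3)2 consumed = 3.68976 × (1/2) = 1.84488 mol; remaining = 3.29992 − 1.84488 = 1.45504 mol; mass = 1.45504 mol × 331.22 g/mol = 481.9 g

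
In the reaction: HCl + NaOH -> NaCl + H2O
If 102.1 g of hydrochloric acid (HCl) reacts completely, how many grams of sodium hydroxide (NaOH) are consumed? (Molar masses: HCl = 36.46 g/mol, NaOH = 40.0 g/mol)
Moles of HCl = 102.1 g ÷ 36.46 g/mol = 2.80033 mol
Mole ratio: 1 mol NaOH / 1 mol HCl
Moles of NaOH = 2.80033 × (1/1) = 2.80033 mol
Mass of NaOH = 2.80033 mol × 40.0 g/mol = 112 g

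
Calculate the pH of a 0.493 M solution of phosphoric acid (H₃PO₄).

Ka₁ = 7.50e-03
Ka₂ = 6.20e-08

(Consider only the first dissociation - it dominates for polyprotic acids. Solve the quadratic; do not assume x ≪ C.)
pH = 1.24

x² + Ka₁·x − Ka₁·C = 0 with Ka₁ = 7.50e-03, C = 0.493.
x = (−Ka₁ + √(Ka₁² + 4·Ka₁·C))/2 = 5.7173e-02 M, so pH = 1.24.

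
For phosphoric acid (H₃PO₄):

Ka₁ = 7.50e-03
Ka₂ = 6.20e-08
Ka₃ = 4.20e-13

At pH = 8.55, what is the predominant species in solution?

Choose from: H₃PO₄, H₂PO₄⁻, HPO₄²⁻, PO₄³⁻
HPO₄²⁻

pKa1 = 2.12, pKa2 = 7.21, pKa3 = 12.38. Each pKa is the crossover between adjacent species; pH = 8.55 lies in the region where HPO₄²⁻ predominates.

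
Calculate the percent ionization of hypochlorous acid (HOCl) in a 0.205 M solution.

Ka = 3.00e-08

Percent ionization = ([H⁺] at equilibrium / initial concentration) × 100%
Percent ionization = 0.0382%

Let x = [H⁺]. Ka = x²/(C - x) ⇒ x² + (3.00e-08)x - (3.00e-08)(0.205) = 0. x = 7.8407e-05. Percent = (7.8407e-05/0.205) × 100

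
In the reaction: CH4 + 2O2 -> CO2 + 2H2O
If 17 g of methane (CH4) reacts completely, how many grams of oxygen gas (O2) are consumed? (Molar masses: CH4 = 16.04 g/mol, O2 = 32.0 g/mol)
Moles of CH4 = 17 g ÷ 16.04 g/mol = 1.05985 mol
Mole ratio: 2 mol O2 / 1 mol CH4
Moles of O2 = 1.05985 × (2/1) = 2.1197 mol
Mass of O2 = 2.1197 mol × 32.0 g/mol = 67.83 g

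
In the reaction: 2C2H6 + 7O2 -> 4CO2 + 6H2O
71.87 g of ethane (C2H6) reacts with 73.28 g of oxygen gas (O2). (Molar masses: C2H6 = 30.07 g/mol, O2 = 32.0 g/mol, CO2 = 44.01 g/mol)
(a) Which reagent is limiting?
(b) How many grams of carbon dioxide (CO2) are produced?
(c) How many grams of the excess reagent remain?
(a) O2, (b) 57.59 g, (c) 52.2 g

Moles of C2H6 = 71.87 g ÷ 30.07 g/mol = 2.39009 mol
Moles of O2 = 73.28 g ÷ 32.0 g/mol = 2.29 mol
Moles ÷ coefficient: C2H6: 2.39009/2 = 1.195, O2: 2.29/7 = 0.3271
(a) O2 has the smaller value, so O2 is the limiting reagent.
(b) Moles of CO2 = 2.29 mol O2 × (4/7) = 1.30857 mol; mass = 1.30857 mol × 44.01 g/mol = 57.59 g
(c) C2H6 consumed = 2.29 × (2/7) = 0.654286 mol; remaining = 2.39009 − 0.654286 = 1.7358 mol; mass = 1.7358 mol × 30.07 g/mol = 52.2 g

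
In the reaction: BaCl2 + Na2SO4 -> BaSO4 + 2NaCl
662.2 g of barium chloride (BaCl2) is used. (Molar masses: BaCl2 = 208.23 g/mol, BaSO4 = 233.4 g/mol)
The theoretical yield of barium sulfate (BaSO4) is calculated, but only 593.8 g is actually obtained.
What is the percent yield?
Moles of BaCl2 = 662.2 g ÷ 208.23 g/mol = 3.18014 mol
Mole ratio: 1 mol BaSO4 / 1 mol BaCl2
Moles of BaSO4 = 3.18014 × (1/1) = 3.18014 mol
Theoretical yield = 3.18014 mol × 233.4 g/mol = 742.24 g
Actual yield = 593.8 g
Percent yield = (593.8 / 742.24) × 100% = 80.0%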